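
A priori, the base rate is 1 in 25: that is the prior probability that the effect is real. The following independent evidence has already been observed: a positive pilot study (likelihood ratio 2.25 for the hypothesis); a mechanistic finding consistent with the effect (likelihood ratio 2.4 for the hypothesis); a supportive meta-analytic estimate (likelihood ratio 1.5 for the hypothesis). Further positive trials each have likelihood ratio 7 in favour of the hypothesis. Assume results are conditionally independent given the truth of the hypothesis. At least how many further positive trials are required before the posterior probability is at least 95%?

3

Prior odds = 0.04/0.96 = 1/24.
Combined Bayes factor of the evidence already in hand = 2.25 × 2.4 × 1.5 = 8.1.
Odds after that evidence = (1/24) × 8.1 = 0.3375.
Target odds = 0.95/0.05 = 19.
Need 7ⁿ ≥ 19 ÷ 0.3375 = 1520/27.
7² = 49 falls short of 1520/27 but 7³ = 343 reaches it, so n = 3.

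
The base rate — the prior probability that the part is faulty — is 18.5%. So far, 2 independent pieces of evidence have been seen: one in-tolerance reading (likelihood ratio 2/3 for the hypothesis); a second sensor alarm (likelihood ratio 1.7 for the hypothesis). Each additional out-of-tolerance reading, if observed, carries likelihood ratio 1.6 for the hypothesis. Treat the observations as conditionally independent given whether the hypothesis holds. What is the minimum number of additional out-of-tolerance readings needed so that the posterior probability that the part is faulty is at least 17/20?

7

Prior odds = 0.185/0.815 = 37/163.
Combined Bayes factor of the evidence already in hand = (2/3) × 1.7 = 17/15.
Odds after that evidence = (37/163) × 17/15 = 629/2445.
Target odds = 0.85/0.15 = 17/3.
Need 1.6ⁿ ≥ 17/3 ÷ (629/2445) = 815/37.
1.6⁶ = 262144/15625 falls short of 815/37 but 1.6⁷ = 2097152/78125 reaches it, so n = 7.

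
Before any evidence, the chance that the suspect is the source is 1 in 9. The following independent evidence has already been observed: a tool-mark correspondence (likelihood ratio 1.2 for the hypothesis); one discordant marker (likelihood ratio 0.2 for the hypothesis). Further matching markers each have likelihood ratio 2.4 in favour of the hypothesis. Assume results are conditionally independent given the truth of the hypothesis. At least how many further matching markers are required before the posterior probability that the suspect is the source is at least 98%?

Prior odds = (1/9)/(8/9) = 0.125.
Combined Bayes factor of the evidence already in hand = 1.2 × 0.2 = 0.24.
Odds after that evidence = 0.125 × 0.24 = 0.03.
Target odds = 0.98/0.02 = 49.
Need 2.4ⁿ ≥ 49 ÷ 0.03 = 4900/3.
2.4⁸ = 429981696/390625 falls short of 4900/3 but 2.4⁹ ≈2641.81 reaches it, so n = 9.

9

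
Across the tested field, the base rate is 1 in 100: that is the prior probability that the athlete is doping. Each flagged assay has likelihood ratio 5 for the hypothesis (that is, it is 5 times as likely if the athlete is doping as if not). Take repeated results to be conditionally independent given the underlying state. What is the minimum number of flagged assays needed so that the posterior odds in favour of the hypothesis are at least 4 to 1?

4

Prior odds: 0.01 ÷ 0.99 = 1/99.
Likelihood ratio per flagged assay = 5.
Target odds = 4.
Need (1/99) × 5ⁿ ≥ 4, i.e. 5ⁿ ≥ 396.
5³ = 125 falls short of 396 but 5⁴ = 625 reaches it, so n = 4.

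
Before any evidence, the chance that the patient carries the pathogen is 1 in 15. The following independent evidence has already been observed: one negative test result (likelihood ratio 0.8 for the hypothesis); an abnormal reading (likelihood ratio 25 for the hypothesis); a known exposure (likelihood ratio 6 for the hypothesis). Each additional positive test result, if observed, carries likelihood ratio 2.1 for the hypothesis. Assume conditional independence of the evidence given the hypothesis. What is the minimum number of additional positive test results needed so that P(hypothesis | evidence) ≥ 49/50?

Prior odds = (1/15)/(14/15) = 1/14.
Combined Bayes factor of the evidence already in hand = 0.8 × 25 × 6 = 120.
Odds after that evidence = (1/14) × 120 = 60/7.
Target odds = 0.98/0.02 = 49.
Need 2.1ⁿ ≥ 49 ÷ (60/7) = 343/60.
2.1² = 4.41 falls short of 343/60 but 2.1³ = 9.261 reaches it, so n = 3.

3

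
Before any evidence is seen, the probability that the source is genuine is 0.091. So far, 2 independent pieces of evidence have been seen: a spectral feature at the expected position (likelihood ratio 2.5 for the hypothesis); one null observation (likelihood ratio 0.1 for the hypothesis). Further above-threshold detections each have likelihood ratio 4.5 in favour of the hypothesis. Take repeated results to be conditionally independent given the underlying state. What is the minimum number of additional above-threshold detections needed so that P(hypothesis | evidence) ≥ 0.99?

Prior odds = 0.091/0.909 = 91/909.
Combined Bayes factor of the evidence already in hand = 2.5 × 0.1 = 0.25.
Odds after that evidence = (91/909) × 0.25 = 91/3636.
Target odds = 0.99/0.01 = 99.
Need 4.5ⁿ ≥ 99 ÷ (91/3636) = 359964/91.
4.5⁵ = 1845.28125 falls short of 359964/91 but 4.5⁶ = 8303.765625 reaches it, so n = 6.

6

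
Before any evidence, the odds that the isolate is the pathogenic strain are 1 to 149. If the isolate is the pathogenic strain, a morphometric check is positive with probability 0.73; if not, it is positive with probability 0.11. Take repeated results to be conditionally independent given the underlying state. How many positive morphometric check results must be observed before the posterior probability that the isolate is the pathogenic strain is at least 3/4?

Prior odds = 1/149.
Likelihood ratio of a positive = 0.73/0.11 = 73/11.
Target odds: 0.75 ÷ 0.25 = 3.
Need (1/149) × (73/11)ⁿ ≥ 3, i.e. (73/11)ⁿ ≥ 447.
(73/11)³ = 389017/1331 falls short of 447 but (73/11)⁴ = 28398241/14641 reaches it, so n = 4.

4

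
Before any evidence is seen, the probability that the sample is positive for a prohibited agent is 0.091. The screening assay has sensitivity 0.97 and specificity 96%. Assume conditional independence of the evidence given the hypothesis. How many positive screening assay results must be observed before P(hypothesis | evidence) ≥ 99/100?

3

Prior odds = 0.091/0.909 = 91/909.
False-positive rate = 1 − 0.96 = 0.04; likelihood ratio of a positive = 0.97/0.04 = 24.25.
Target odds: 0.99 ÷ 0.01 = 99.
Need (91/909) × 24.25ⁿ ≥ 99, i.e. 24.25ⁿ ≥ 89991/91.
24.25² = 588.0625 falls short of 89991/91 but 24.25³ = 912673/64 reaches it, so n = 3.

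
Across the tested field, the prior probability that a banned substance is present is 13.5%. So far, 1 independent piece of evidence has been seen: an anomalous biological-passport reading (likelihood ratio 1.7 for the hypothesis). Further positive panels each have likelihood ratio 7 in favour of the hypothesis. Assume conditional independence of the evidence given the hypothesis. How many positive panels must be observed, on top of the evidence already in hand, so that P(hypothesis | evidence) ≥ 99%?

4

Prior odds = 0.135/0.865 = 27/173.
Bayes factor of the evidence already in hand = 1.7.
Odds after that evidence = (27/173) × 1.7 = 459/1730.
Target odds = 0.99/0.01 = 99.
Need 7ⁿ ≥ 99 ÷ (459/1730) = 19030/51.
7³ = 343 falls short of 19030/51 but 7⁴ = 2401 reaches it, so n = 4.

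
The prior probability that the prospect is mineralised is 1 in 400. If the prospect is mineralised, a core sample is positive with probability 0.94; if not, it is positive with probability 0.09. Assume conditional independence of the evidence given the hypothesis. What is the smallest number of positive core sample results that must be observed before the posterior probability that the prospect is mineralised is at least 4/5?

Prior odds: 0.0025 ÷ 0.9975 = 1/399.
Likelihood ratio of a positive = 0.94/0.09 = 94/9.
Target posterior odds = 0.8/0.2 = 4.
Require (94/9)ⁿ ≥ 4 ÷ (1/399) = 1596.
(94/9)³ = 830584/729 falls short of 1596 but (94/9)⁴ = 78074896/6561 reaches it, so n = 4.

4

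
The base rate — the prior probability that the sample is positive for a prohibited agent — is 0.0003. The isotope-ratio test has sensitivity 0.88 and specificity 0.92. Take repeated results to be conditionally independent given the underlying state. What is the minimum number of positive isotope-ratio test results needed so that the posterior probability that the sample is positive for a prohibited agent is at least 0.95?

Prior odds = 0.0003/0.9997 = 3/9997.
False-positive rate = 1 − 0.92 = 0.08; likelihood ratio of a positive = 0.88/0.08 = 11.
Target posterior odds = 0.95/0.05 = 19.
Require 11ⁿ ≥ 19 ÷ (3/9997) = 189943/3.
11⁴ = 14641 falls short of 189943/3 but 11⁵ = 161051 reaches it, so n = 5.

5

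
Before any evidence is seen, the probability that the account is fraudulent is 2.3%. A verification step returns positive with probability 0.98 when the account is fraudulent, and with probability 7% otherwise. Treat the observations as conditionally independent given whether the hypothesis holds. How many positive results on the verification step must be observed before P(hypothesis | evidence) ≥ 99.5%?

Prior odds: 0.023 ÷ 0.977 = 23/977.
Likelihood ratio of a positive result = 0.98/0.07 = 14.
Target posterior odds = 0.995/0.005 = 199.
Require 14ⁿ ≥ 199 ÷ (23/977) = 194423/23.
14³ = 2744 falls short of 194423/23 but 14⁴ = 38416 reaches it, so n = 4.

4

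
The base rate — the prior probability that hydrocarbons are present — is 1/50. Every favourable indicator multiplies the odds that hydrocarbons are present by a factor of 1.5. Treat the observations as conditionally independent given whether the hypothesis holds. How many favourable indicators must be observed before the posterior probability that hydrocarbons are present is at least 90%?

Prior odds: 0.02 ÷ 0.98 = 1/49.
Likelihood ratio per favourable indicator = 1.5.
Target posterior odds = 0.9/0.1 = 9.
Need (1/49) × 1.5ⁿ ≥ 9, i.e. 1.5ⁿ ≥ 441.
1.5¹⁵ = 14348907/32768 falls short of 441 but 1.5¹⁶ = 43046721/65536 reaches it, so n = 16.

16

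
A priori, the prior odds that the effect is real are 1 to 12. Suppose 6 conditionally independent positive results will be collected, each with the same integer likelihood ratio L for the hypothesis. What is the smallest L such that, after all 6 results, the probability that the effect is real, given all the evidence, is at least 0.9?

3

Prior odds = 1/12.
Target odds = 0.9/0.1 = 9.
Need L⁶ ≥ 9 ÷ (1/12) = 108.
2⁶ = 64 < 108 ≤ 729 = 3⁶, so L = 3.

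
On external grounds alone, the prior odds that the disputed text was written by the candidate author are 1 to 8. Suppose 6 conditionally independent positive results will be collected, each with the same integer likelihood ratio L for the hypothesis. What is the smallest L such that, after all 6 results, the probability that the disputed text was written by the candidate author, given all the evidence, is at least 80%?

2

Prior odds = 0.125.
Target odds = 0.8/0.2 = 4.
Need L⁶ ≥ 4 ÷ 0.125 = 32.
1⁶ = 1 < 32 ≤ 64 = 2⁶, so L = 2.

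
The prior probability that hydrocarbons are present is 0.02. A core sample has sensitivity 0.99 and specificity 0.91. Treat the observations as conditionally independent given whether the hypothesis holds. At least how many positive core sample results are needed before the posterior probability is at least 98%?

Prior odds: 0.02 ÷ 0.98 = 1/49.
False-positive rate = 1 − 0.91 = 0.09; likelihood ratio of a positive = 0.99/0.09 = 11.
Target odds: 0.98 ÷ 0.02 = 49.
Need (1/49) × 11ⁿ ≥ 49, i.e. 11ⁿ ≥ 2401.
11³ = 1331 falls short of 2401 but 11⁴ = 14641 reaches it, so n = 4.

4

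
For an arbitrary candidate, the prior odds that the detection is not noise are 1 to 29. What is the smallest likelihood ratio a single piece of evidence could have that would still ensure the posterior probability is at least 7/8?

Prior odds = 1/29.
Target odds = 0.875/0.125 = 7.
Required Bayes factor = 7 ÷ (1/29) = 203.

203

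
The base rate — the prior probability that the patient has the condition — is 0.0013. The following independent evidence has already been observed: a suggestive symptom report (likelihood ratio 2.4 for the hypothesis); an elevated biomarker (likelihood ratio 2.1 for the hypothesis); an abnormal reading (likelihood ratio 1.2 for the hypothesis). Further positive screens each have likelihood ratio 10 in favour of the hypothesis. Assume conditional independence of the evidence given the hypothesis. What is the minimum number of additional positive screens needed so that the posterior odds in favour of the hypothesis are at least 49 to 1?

4

Prior odds = 0.0013/0.9987 = 13/9987.
Combined Bayes factor of the evidence already in hand = 2.4 × 2.1 × 1.2 = 6.048.
Odds after that evidence = (13/9987) × 6.048 = 3276/416125.
Target odds = 49.
Need 10ⁿ ≥ 49 ÷ (3276/416125) = 2912875/468.
10³ = 1000 falls short of 2912875/468 but 10⁴ = 10000 reaches it, so n = 4.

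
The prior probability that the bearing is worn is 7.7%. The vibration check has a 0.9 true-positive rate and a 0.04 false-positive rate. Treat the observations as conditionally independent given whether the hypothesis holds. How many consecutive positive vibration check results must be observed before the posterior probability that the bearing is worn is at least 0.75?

2

Prior odds: 0.077 ÷ 0.923 = 77/923.
Likelihood ratio of a positive result = 0.9/0.04 = 22.5.
Target odds: 0.75 ÷ 0.25 = 3.
Need (77/923) × 22.5ⁿ ≥ 3, i.e. 22.5ⁿ ≥ 2769/77.
22.5¹ = 22.5 falls short of 2769/77 but 22.5² = 506.25 reaches it, so n = 2.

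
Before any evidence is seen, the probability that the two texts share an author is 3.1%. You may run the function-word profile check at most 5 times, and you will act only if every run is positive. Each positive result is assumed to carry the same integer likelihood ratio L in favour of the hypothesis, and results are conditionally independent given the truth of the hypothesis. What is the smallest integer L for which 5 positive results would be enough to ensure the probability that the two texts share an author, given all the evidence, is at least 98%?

Prior odds = 0.031/0.969 = 31/969.
Target odds = 0.98/0.02 = 49.
Need L⁵ ≥ 49 ÷ (31/969) = 47481/31.
4⁵ = 1024 < 47481/31 ≤ 3125 = 5⁵, so L = 5.

5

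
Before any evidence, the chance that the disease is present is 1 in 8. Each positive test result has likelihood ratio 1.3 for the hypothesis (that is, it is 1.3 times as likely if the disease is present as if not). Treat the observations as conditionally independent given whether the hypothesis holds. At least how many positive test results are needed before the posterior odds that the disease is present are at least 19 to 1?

19

Prior odds = 0.125/0.875 = 1/7.
Likelihood ratio per positive test result = 1.3.
Target odds = 19.
Need (1/7) × 1.3ⁿ ≥ 19, i.e. 1.3ⁿ ≥ 133.
1.3¹⁸ ≈112.455 falls short of 133 but 1.3¹⁹ ≈146.192 reaches it, so n = 19.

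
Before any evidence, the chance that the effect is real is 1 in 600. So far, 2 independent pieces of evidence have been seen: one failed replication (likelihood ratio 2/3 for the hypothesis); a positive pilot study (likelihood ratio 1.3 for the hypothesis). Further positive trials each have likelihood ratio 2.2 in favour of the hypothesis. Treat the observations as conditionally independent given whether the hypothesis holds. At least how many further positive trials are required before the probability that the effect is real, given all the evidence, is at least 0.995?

16

Prior odds = (1/600)/(599/600) = 1/599.
Combined Bayes factor of the evidence already in hand = (2/3) × 1.3 = 13/15.
Odds after that evidence = (1/599) × 13/15 = 13/8985.
Target odds = 0.995/0.005 = 199.
Need 2.2ⁿ ≥ 199 ÷ (13/8985) = 1788015/13.
2.2¹⁵ ≈136880 falls short of 1788015/13 but 2.2¹⁶ ≈301136 reaches it, so n = 16.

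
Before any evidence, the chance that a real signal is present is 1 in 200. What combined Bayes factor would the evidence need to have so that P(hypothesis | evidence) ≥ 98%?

9751

Prior odds = 0.005/0.995 = 1/199.
Target odds = 0.98/0.02 = 49.
Required Bayes factor = 49 ÷ (1/199) = 9751.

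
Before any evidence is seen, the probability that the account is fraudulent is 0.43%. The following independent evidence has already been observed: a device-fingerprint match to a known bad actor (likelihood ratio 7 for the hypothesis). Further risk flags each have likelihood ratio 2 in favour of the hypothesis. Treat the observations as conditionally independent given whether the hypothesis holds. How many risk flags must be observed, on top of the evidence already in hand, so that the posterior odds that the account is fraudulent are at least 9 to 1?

Prior odds = 0.0043/0.9957 = 43/9957.
Bayes factor of the evidence already in hand = 7.
Odds after that evidence = (43/9957) × 7 = 301/9957.
Target odds = 9.
Need 2ⁿ ≥ 9 ÷ (301/9957) = 89613/301.
2⁸ = 256 falls short of 89613/301 but 2⁹ = 512 reaches it, so n = 9.

9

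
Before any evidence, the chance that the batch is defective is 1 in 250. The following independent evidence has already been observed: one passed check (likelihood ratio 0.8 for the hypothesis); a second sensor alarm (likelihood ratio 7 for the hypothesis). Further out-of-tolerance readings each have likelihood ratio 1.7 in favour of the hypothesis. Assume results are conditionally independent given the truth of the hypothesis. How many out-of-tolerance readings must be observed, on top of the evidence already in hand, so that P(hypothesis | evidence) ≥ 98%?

Prior odds = 0.004/0.996 = 1/249.
Combined Bayes factor of the evidence already in hand = 0.8 × 7 = 5.6.
Odds after that evidence = (1/249) × 5.6 = 28/1245.
Target odds = 0.98/0.02 = 49.
Need 1.7ⁿ ≥ 49 ÷ (28/1245) = 2178.75.
1.7¹⁴ ≈1683.78 falls short of 2178.75 but 1.7¹⁵ ≈2862.42 reaches it, so n = 15.

15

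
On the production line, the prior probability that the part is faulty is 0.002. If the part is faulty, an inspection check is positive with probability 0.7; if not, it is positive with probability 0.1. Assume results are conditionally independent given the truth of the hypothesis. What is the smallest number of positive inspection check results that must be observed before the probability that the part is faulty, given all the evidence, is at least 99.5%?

Prior odds = 0.002/0.998 = 1/499.
Likelihood ratio of a positive = 0.7/0.1 = 7.
Target odds: 0.995 ÷ 0.005 = 199.
Need (1/499) × 7ⁿ ≥ 199, i.e. 7ⁿ ≥ 99301.
7⁵ = 16807 falls short of 99301 but 7⁶ = 117649 reaches it, so n = 6.

6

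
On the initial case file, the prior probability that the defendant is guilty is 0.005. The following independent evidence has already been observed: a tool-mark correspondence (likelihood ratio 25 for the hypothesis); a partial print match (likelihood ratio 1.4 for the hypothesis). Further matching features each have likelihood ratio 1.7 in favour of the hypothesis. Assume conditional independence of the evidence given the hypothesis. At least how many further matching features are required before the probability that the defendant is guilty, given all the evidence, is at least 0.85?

7

Prior odds = 0.005/0.995 = 1/199.
Combined Bayes factor of the evidence already in hand = 25 × 1.4 = 35.
Odds after that evidence = (1/199) × 35 = 35/199.
Target odds = 0.85/0.15 = 17/3.
Need 1.7ⁿ ≥ 17/3 ÷ (35/199) = 3383/105.
1.7⁶ = 24137569/1000000 falls short of 3383/105 but 1.7⁷ = 410338673/10000000 reaches it, so n = 7.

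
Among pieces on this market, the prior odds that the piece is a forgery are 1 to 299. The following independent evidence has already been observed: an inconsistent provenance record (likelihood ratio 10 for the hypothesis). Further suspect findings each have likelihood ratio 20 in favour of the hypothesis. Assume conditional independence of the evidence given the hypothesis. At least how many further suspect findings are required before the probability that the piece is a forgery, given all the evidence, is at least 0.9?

2

Prior odds = 1/299.
Bayes factor of the evidence already in hand = 10.
Odds after that evidence = (1/299) × 10 = 10/299.
Target odds = 0.9/0.1 = 9.
Need 20ⁿ ≥ 9 ÷ (10/299) = 269.1.
20¹ = 20 falls short of 269.1 but 20² = 400 reaches it, so n = 2.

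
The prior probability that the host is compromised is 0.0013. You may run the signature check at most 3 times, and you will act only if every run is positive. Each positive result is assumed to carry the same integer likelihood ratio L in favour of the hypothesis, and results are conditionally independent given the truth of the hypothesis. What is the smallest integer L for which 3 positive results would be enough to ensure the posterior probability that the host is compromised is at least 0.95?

Prior odds = 0.0013/0.9987 = 13/9987.
Target odds = 0.95/0.05 = 19.
Need L³ ≥ 19 ÷ (13/9987) = 189753/13.
24³ = 13824 < 189753/13 ≤ 15625 = 25³, so L = 25.

25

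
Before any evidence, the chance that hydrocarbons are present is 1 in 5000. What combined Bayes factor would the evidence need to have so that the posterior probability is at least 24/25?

119976

Prior odds = 0.0002/0.9998 = 1/4999.
Target odds = 0.96/0.04 = 24.
Required Bayes factor = 24 ÷ (1/4999) = 119976.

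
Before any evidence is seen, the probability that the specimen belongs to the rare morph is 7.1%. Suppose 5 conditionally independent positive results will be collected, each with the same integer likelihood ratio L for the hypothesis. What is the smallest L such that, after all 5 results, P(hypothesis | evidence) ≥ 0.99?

Prior odds = 0.071/0.929 = 71/929.
Target odds = 0.99/0.01 = 99.
Need L⁵ ≥ 99 ÷ (71/929) = 91971/71.
4⁵ = 1024 < 91971/71 ≤ 3125 = 5⁵, so L = 5.

5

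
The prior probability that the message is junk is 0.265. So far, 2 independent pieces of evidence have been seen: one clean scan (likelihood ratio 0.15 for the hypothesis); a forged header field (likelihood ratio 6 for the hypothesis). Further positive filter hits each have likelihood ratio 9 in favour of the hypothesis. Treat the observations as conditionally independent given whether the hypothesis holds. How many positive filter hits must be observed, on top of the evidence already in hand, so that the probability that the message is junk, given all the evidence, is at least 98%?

3

Prior odds = 0.265/0.735 = 53/147.
Combined Bayes factor of the evidence already in hand = 0.15 × 6 = 0.9.
Odds after that evidence = (53/147) × 0.9 = 159/490.
Target odds = 0.98/0.02 = 49.
Need 9ⁿ ≥ 49 ÷ (159/490) = 24010/159.
9² = 81 falls short of 24010/159 but 9³ = 729 reaches it, so n = 3.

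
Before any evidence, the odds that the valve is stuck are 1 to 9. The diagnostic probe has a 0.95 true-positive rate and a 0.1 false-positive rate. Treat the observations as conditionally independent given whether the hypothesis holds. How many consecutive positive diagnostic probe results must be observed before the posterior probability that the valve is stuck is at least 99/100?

4

Prior odds = 1/9.
Likelihood ratio of a positive result = 0.95/0.1 = 9.5.
Target odds: 0.99 ÷ 0.01 = 99.
Need (1/9) × 9.5ⁿ ≥ 99, i.e. 9.5ⁿ ≥ 891.
9.5³ = 857.375 falls short of 891 but 9.5⁴ = 8145.0625 reaches it, so n = 4.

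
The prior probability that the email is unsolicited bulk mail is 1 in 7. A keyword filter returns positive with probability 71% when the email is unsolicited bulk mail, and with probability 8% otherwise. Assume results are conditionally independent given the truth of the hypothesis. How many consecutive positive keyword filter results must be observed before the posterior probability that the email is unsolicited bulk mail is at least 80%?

2

Prior odds = (1/7)/(6/7) = 1/6.
Likelihood ratio of a positive result = 0.71/0.08 = 8.875.
Target posterior odds = 0.8/0.2 = 4.
Require 8.875ⁿ ≥ 4 ÷ (1/6) = 24.
8.875¹ = 8.875 falls short of 24 but 8.875² = 78.765625 reaches it, so n = 2.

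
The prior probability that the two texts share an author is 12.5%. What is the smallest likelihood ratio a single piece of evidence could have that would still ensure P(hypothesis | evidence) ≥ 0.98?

Prior odds = 0.125/0.875 = 1/7.
Target odds = 0.98/0.02 = 49.
Required Bayes factor = 49 ÷ (1/7) = 343.

343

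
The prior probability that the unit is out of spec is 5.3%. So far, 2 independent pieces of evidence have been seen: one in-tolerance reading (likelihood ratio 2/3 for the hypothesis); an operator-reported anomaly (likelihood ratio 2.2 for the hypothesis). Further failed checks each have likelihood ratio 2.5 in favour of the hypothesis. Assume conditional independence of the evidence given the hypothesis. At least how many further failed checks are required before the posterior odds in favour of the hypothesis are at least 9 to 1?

6

Prior odds = 0.053/0.947 = 53/947.
Combined Bayes factor of the evidence already in hand = (2/3) × 2.2 = 22/15.
Odds after that evidence = (53/947) × 22/15 = 1166/14205.
Target odds = 9.
Need 2.5ⁿ ≥ 9 ÷ (1166/14205) = 127845/1166.
2.5⁵ = 97.65625 falls short of 127845/1166 but 2.5⁶ = 244.140625 reaches it, so n = 6.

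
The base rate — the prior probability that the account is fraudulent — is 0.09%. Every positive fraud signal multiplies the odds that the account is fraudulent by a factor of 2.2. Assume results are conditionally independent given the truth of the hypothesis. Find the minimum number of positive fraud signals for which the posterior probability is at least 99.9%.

18

Prior odds: 0.0009 ÷ 0.9991 = 9/9991.
Likelihood ratio per positive fraud signal = 2.2.
Target odds: 0.999 ÷ 0.001 = 999.
Require 2.2ⁿ ≥ 999 ÷ (9/9991) = 1109001.
2.2¹⁷ ≈662500 falls short of 1109001 but 2.2¹⁸ ≈1.4575e+06 reaches it, so n = 18.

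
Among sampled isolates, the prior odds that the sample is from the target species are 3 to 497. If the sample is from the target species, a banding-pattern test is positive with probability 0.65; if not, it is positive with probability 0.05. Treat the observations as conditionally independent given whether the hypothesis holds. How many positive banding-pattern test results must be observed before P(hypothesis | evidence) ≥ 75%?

3

Prior odds = 3/497.
Likelihood ratio of a positive = 0.65/0.05 = 13.
Target posterior odds = 0.75/0.25 = 3.
Need (3/497) × 13ⁿ ≥ 3, i.e. 13ⁿ ≥ 497.
13² = 169 falls short of 497 but 13³ = 2197 reaches it, so n = 3.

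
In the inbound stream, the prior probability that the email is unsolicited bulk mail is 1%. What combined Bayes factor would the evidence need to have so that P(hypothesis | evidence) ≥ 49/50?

Prior odds = 0.01/0.99 = 1/99.
Target odds = 0.98/0.02 = 49.
Required Bayes factor = 49 ÷ (1/99) = 4851.

4851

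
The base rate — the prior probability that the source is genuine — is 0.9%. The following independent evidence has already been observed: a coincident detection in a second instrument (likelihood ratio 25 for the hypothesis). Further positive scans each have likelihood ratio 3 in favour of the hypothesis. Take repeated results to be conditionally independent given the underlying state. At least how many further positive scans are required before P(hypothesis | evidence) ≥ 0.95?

Prior odds = 0.009/0.991 = 9/991.
Bayes factor of the evidence already in hand = 25.
Odds after that evidence = (9/991) × 25 = 225/991.
Target odds = 0.95/0.05 = 19.
Need 3ⁿ ≥ 19 ÷ (225/991) = 18829/225.
3⁴ = 81 falls short of 18829/225 but 3⁵ = 243 reaches it, so n = 5.

5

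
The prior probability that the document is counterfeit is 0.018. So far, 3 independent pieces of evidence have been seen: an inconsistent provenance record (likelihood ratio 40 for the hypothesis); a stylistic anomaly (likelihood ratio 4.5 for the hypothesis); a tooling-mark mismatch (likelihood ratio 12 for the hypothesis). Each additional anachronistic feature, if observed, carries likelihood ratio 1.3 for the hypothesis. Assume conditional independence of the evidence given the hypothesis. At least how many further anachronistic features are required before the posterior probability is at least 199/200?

7

Prior odds = 0.018/0.982 = 9/491.
Combined Bayes factor of the evidence already in hand = 40 × 4.5 × 12 = 2160.
Odds after that evidence = (9/491) × 2160 = 19440/491.
Target odds = 0.995/0.005 = 199.
Need 1.3ⁿ ≥ 199 ÷ (19440/491) = 97709/19440.
1.3⁶ = 4826809/1000000 falls short of 97709/19440 but 1.3⁷ = 62748517/10000000 reaches it, so n = 7.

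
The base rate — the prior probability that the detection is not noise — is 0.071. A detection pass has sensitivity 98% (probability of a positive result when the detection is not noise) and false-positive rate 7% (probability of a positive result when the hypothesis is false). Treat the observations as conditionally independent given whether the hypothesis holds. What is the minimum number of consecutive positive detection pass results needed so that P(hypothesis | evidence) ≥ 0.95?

Prior odds: 0.071 ÷ 0.929 = 71/929.
Likelihood ratio of a positive result = 0.98/0.07 = 14.
Target posterior odds = 0.95/0.05 = 19.
Need (71/929) × 14ⁿ ≥ 19, i.e. 14ⁿ ≥ 17651/71.
14² = 196 falls short of 17651/71 but 14³ = 2744 reaches it, so n = 3.

3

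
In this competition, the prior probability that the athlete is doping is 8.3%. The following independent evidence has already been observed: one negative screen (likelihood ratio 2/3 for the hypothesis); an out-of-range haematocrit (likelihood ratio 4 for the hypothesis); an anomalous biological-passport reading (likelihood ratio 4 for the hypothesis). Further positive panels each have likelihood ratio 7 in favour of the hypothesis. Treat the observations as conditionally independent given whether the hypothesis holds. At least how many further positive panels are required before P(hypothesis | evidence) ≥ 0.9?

Prior odds = 0.083/0.917 = 83/917.
Combined Bayes factor of the evidence already in hand = (2/3) × 4 × 4 = 32/3.
Odds after that evidence = (83/917) × 32/3 = 2656/2751.
Target odds = 0.9/0.1 = 9.
Need 7ⁿ ≥ 9 ÷ (2656/2751) = 24759/2656.
7¹ = 7 falls short of 24759/2656 but 7² = 49 reaches it, so n = 2.

2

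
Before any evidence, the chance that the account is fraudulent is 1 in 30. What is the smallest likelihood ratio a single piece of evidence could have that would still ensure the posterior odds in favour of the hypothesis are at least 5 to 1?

145

Prior odds = (1/30)/(29/30) = 1/29.
Target odds = 5.
Required Bayes factor = 5 ÷ (1/29) = 145.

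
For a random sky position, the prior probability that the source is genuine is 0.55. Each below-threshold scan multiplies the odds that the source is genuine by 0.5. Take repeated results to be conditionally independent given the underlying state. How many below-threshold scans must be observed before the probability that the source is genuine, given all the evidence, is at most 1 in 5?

Prior odds: 0.55 ÷ 0.45 = 11/9.
Likelihood ratio per below-threshold scan = 0.5.
Target odds: 0.2 ÷ 0.8 = 0.25.
Need (11/9) × 0.5ⁿ ≤ 0.25, i.e. 0.5ⁿ ≤ 9/44.
0.5² = 0.25 is still above 9/44 but 0.5³ = 0.125 is at or below it, so n = 3.

3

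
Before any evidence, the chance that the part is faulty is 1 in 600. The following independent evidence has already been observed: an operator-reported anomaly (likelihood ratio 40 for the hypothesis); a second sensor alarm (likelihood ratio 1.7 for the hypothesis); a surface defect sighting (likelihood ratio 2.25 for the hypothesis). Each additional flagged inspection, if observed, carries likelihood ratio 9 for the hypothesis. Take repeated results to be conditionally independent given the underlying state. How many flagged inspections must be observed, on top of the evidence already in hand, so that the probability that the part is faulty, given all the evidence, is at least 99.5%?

4

Prior odds = (1/600)/(599/600) = 1/599.
Combined Bayes factor of the evidence already in hand = 40 × 1.7 × 2.25 = 153.
Odds after that evidence = (1/599) × 153 = 153/599.
Target odds = 0.995/0.005 = 199.
Need 9ⁿ ≥ 199 ÷ (153/599) = 119201/153.
9³ = 729 falls short of 119201/153 but 9⁴ = 6561 reaches it, so n = 4.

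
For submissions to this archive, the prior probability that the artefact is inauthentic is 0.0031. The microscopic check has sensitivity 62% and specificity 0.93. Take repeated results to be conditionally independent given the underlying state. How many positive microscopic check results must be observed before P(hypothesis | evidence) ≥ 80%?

4

Prior odds: 0.0031 ÷ 0.9969 = 31/9969.
False-positive rate = 1 − 0.93 = 0.07; likelihood ratio of a positive = 0.62/0.07 = 62/7.
Target posterior odds = 0.8/0.2 = 4.
Need (31/9969) × (62/7)ⁿ ≥ 4, i.e. (62/7)ⁿ ≥ 39876/31.
(62/7)³ = 238328/343 falls short of 39876/31 but (62/7)⁴ = 14776336/2401 reaches it, so n = 4.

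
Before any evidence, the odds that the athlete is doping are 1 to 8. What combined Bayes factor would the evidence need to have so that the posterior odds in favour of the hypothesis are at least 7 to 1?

56

Prior odds = 0.125.
Target odds = 7.
Required Bayes factor = 7 ÷ 0.125 = 56.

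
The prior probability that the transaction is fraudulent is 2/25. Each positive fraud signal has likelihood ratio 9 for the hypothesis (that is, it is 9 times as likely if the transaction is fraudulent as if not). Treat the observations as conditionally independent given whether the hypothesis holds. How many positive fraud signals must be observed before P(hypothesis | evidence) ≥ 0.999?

Prior odds = 0.08/0.92 = 2/23.
Likelihood ratio per positive fraud signal = 9.
Target odds: 0.999 ÷ 0.001 = 999.
Require 9ⁿ ≥ 999 ÷ (2/23) = 11488.5.
9⁴ = 6561 falls short of 11488.5 but 9⁵ = 59049 reaches it, so n = 5.

5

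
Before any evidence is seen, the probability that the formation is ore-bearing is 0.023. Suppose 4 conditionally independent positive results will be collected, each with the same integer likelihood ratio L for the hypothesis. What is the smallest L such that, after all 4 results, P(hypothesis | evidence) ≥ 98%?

7

Prior odds = 0.023/0.977 = 23/977.
Target odds = 0.98/0.02 = 49.
Need L⁴ ≥ 49 ÷ (23/977) = 47873/23.
6⁴ = 1296 < 47873/23 ≤ 2401 = 7⁴, so L = 7.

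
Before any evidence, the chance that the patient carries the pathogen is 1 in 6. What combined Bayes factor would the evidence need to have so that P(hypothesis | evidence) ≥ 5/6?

25

Prior odds = (1/6)/(5/6) = 0.2.
Target odds = (5/6)/(1/6) = 5.
Required Bayes factor = 5 ÷ 0.2 = 25.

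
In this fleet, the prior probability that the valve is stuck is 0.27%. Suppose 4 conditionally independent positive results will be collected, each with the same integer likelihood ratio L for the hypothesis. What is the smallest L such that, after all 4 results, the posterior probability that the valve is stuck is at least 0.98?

Prior odds = 0.0027/0.9973 = 27/9973.
Target odds = 0.98/0.02 = 49.
Need L⁴ ≥ 49 ÷ (27/9973) = 488677/27.
11⁴ = 14641 < 488677/27 ≤ 20736 = 12⁴, so L = 12.

12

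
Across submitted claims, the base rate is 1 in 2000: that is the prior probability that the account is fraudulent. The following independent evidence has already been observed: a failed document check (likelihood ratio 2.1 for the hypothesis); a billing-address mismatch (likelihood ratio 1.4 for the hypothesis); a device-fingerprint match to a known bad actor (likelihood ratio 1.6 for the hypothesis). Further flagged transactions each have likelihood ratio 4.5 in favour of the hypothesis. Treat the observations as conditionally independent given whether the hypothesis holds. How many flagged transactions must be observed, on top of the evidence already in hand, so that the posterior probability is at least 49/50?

Prior odds = 0.0005/0.9995 = 1/1999.
Combined Bayes factor of the evidence already in hand = 2.1 × 1.4 × 1.6 = 4.704.
Odds after that evidence = (1/1999) × 4.704 = 588/249875.
Target odds = 0.98/0.02 = 49.
Need 4.5ⁿ ≥ 49 ÷ (588/249875) = 249875/12.
4.5⁶ = 8303.765625 falls short of 249875/12 but 4.5⁷ = 4782969/128 reaches it, so n = 7.

7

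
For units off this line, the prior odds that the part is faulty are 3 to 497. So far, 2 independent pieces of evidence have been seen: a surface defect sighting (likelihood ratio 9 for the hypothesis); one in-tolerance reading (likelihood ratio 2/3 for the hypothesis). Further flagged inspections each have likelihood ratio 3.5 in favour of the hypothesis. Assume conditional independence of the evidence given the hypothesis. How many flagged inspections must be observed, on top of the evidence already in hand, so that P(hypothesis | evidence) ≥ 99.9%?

9

Prior odds = 3/497.
Combined Bayes factor of the evidence already in hand = 9 × (2/3) = 6.
Odds after that evidence = (3/497) × 6 = 18/497.
Target odds = 0.999/0.001 = 999.
Need 3.5ⁿ ≥ 999 ÷ (18/497) = 27583.5.
3.5⁸ = 5764801/256 falls short of 27583.5 but 3.5⁹ = 40353607/512 reaches it, so n = 9.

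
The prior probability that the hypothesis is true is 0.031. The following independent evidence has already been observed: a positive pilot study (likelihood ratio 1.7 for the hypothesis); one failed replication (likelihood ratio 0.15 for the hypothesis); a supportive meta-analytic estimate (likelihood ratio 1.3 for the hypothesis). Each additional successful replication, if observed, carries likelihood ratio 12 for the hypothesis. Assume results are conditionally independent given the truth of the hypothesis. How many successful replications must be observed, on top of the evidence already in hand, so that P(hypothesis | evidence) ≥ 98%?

4

Prior odds = 0.031/0.969 = 31/969.
Combined Bayes factor of the evidence already in hand = 1.7 × 0.15 × 1.3 = 0.3315.
Odds after that evidence = (31/969) × 0.3315 = 403/38000.
Target odds = 0.98/0.02 = 49.
Need 12ⁿ ≥ 49 ÷ (403/38000) = 1862000/403.
12³ = 1728 falls short of 1862000/403 but 12⁴ = 20736 reaches it, so n = 4.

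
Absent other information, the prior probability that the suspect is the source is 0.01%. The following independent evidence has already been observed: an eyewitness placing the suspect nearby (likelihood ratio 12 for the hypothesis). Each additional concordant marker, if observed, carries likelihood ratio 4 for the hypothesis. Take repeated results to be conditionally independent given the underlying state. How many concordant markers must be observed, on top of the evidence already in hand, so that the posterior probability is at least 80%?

Prior odds = 0.0001/0.9999 = 1/9999.
Bayes factor of the evidence already in hand = 12.
Odds after that evidence = (1/9999) × 12 = 4/3333.
Target odds = 0.8/0.2 = 4.
Need 4ⁿ ≥ 4 ÷ (4/3333) = 3333.
4⁵ = 1024 falls short of 3333 but 4⁶ = 4096 reaches it, so n = 6.

6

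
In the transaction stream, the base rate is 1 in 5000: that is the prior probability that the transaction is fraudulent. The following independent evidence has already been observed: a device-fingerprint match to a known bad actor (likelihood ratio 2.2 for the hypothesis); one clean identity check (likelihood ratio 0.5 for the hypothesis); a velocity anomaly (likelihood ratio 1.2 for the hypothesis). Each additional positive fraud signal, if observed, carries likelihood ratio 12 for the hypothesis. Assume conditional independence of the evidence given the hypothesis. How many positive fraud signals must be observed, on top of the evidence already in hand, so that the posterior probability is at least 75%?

Prior odds = 0.0002/0.9998 = 1/4999.
Combined Bayes factor of the evidence already in hand = 2.2 × 0.5 × 1.2 = 1.32.
Odds after that evidence = (1/4999) × 1.32 = 33/124975.
Target odds = 0.75/0.25 = 3.
Need 12ⁿ ≥ 3 ÷ (33/124975) = 124975/11.
12³ = 1728 falls short of 124975/11 but 12⁴ = 20736 reaches it, so n = 4.

4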